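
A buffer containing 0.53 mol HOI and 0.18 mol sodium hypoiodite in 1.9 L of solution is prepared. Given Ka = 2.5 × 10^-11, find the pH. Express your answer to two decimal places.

pH = 10.13

pKa = −log(2.5 × 10^-11) = 10.602
pH = pKa + log([A⁻]/[HA]) = 10.602 + log(0.18/0.53)
pH = 10.602 + (-0.469) = 10.13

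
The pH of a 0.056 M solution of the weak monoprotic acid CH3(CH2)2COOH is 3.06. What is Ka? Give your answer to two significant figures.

Ka = 1.4 × 10^-5

[H+] = 10^(-3.06) = 8.71 × 10^-4 M
At equilibrium [HA] = 0.056 − 8.71 × 10^-4 = 5.51 × 10^-2 M
Ka = [H+][A-]/[HA] = (8.71 × 10^-4)² / 5.51 × 10^-2 = 1.4 × 10^-5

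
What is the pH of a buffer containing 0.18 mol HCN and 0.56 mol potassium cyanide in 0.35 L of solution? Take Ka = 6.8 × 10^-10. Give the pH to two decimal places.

pH = 9.66

pKa = −log(6.8 × 10^-10) = 9.167
pH = pKa + log([A⁻]/[HA]) = 9.167 + log(0.56/0.18)
pH = 9.167 + (+0.493) = 9.66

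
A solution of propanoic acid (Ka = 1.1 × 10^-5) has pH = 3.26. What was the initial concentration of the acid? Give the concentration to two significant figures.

C₀ = 2.8 × 10^-2 M

[H+] = 10^(-3.26) = 5.50 × 10^-4 M = x
Ka = x²/(C₀ − x) ⇒ C₀ = x + x²/Ka
C₀ = 5.50 × 10^-4 + (5.50 × 10^-4)²/(1.1 × 10^-5) = 2.81 × 10^-2 M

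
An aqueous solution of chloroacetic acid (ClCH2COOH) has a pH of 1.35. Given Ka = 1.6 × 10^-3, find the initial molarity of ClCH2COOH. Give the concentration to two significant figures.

[H+] = 10^(-1.35) = 4.47 × 10^-2 M = x
Ka = x²/(C₀ − x) ⇒ C₀ = x + x²/Ka
C₀ = 4.47 × 10^-2 + (4.47 × 10^-2)²/(1.6 × 10^-3) = 1.29 M

C₀ = 1.3 M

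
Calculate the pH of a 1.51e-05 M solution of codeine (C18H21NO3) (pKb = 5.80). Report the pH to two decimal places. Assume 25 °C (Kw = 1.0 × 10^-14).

pH = 8.62

C18H21NO3 + H2O ⇌ C18H22NO3+ + OH-
Kb = 10^(−5.80) = 1.58 × 10^-6
Let x = [OH-] at equilibrium. Kb = x²/(1.51e-05 − x).
x is not negligible relative to C₀; solve x² + 1.58e-06·x − 2.39e-11 = 0.
x = (−Kb + √(Kb² + 4·Kb·C₀))/2 = 4.16 × 10^-6 M
pOH = −log(4.16 × 10^-6) = 5.38; pH = 14.00 − 5.38 = 8.62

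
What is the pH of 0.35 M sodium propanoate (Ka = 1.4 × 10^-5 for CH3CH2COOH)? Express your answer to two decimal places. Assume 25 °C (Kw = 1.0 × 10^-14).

pH = 9.20

CH3CH2COO- is the conjugate base of the weak acid CH3CH2COOH.
Kb = Kw/Ka = 1.0×10^-14 / 1.4 × 10^-5 = 7.14 × 10^-10
Let x = [OH-] at equilibrium. Kb = x²/(0.35 − x).
Assume x ≪ 0.35: x ≈ √(7.14 × 10^-10 × 0.35) = 1.58 × 10^-5 M
Check: 0.0045% ionized — well under 5%, approximation valid.
pOH = −log(1.58 × 10^-5) = 4.80; pH = 14.00 − 4.80 = 9.20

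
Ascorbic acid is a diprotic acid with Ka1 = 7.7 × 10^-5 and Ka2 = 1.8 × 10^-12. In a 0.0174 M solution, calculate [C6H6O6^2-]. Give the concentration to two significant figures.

First ionization gives [H+] ≈ [HC6H6O6-] = 1.12 × 10^-3 M.
Second step: Ka2 = [H+][C6H6O6^2-]/[HC6H6O6-] ≈ [C6H6O6^2-] (since [H+] ≈ [HC6H6O6-]).
So [C6H6O6^2-] ≈ Ka2.

1.8 × 10^-12 M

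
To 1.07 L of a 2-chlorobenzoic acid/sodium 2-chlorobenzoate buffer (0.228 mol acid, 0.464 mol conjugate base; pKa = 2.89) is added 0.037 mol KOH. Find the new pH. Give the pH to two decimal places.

pH = 3.31

OH- converts ClC6H4COOH to ClC6H4COO-: ClC6H4COOH → 0.191 mol, ClC6H4COO- → 0.501 mol.
Henderson–Hasselbalch with mole ratio 0.501/0.191: pH = 2.89 + (+0.419)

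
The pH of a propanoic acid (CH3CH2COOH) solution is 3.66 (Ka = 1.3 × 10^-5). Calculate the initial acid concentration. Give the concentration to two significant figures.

C₀ = 3.9 × 10^-3 M

[H+] = 10^(-3.66) = 2.19 × 10^-4 M = x
Ka = x²/(C₀ − x) ⇒ C₀ = x + x²/Ka
C₀ = 2.19 × 10^-4 + (2.19 × 10^-4)²/(1.3 × 10^-5) = 3.91 × 10^-3 M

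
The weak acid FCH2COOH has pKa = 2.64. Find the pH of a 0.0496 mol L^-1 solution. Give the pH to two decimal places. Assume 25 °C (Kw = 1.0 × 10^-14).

FCH2COOH ⇌ FCH2COO- + H+
Ka = 10^(−2.64) = 2.29 × 10^-3
Ka = [H+]²/(0.0496 − [H+]) = 2.29 × 10^-3
The 5% rule fails; solving [H+]² + Ka·[H+] − Ka·C₀ = 0 exactly:
[H+] = (−Ka + √(Ka² + 4·Ka·C₀))/2 = 9.57 × 10^-3 M
pH = −log[H+] = −log(9.57 × 10^-3) = 2.02

pH = 2.02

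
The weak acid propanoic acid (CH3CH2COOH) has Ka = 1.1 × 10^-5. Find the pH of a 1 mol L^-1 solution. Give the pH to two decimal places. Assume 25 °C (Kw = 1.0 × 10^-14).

pH = 2.48

CH3CH2COOH ⇌ CH3CH2COO- + H+
Let x = [H+] at equilibrium. Ka = x²/(1 − x).
Assume x ≪ 1: x ≈ √(1.1 × 10^-5 × 1) = 3.32 × 10^-3 M
(x/C₀ = 0.33% < 5%, so the approximation holds.)
pH = −log(3.32 × 10^-3) = 2.48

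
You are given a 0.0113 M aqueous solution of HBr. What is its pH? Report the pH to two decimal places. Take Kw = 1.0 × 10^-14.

pH = 1.95

HBr is a strong acid and dissociates completely, so [H+] = 0.0113 M.
pH = -log(0.0113) = 1.95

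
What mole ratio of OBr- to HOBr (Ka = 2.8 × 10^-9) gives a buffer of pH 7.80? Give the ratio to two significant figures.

pKa = -log(2.8 × 10^-9) = 8.553
pH = pKa + log(r) ⇒ log(r) = 7.80 − 8.553 = -0.753
r = [OBr-]/[HOBr] = 10^(-0.753) = 0.177

ratio = 0.18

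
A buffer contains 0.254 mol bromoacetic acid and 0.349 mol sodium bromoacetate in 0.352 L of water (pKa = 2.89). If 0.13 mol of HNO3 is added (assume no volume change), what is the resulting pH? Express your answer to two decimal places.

After neutralization: n(BrCH2COOH) = 0.384 mol, n(BrCH2COO-) = 0.219 mol.
pH = pKa + log(n_BrCH2COO-/n_BrCH2COOH) = 2.89 + log(0.219/0.384) = 2.89 + (-0.244)

pH = 2.65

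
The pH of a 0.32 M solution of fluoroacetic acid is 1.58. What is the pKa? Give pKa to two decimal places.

pKa = 2.63

[H+] = 10^(-1.58) = 2.63 × 10^-2 M
At equilibrium [HA] = 0.32 − 2.63 × 10^-2 = 2.94 × 10^-1 M
Ka = [H+][A-]/[HA] = (2.63 × 10^-2)² / 2.94 × 10^-1 = 2.35 × 10^-3
pKa = -log(2.35 × 10^-3) = 2.63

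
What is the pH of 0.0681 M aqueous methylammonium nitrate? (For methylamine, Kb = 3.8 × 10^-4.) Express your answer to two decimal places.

CH3NH3+ is the conjugate acid of the weak base CH3NH2.
Ka = Kw/Kb = 1.0×10^-14 / 3.8 × 10^-4 = 2.63 × 10^-11
Let x = [H+] at equilibrium. Ka = x²/(0.0681 − x).
Neglecting x in the denominator: x = √(2.63 × 10^-11 × 0.0681) = 1.34 × 10^-6 M
(x/C₀ = 0.002% < 5%, so the approximation holds.)
pH = −log(1.34 × 10^-6) = 5.87

pH = 5.87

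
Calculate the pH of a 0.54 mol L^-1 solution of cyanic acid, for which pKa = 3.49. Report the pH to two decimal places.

HOCN ⇌ OCN- + H+
Ka = 10^(−3.49) = 3.24 × 10^-4
From the ICE table, Ka = [H+]²/(0.54 − [H+]) = 3.24 × 10^-4.
Since Ka ≪ C₀, [H+] ≈ √(Ka·C₀) = 1.32 × 10^-2 M.
pH = −log[H+] = −log(1.32 × 10^-2) = 1.88

pH = 1.88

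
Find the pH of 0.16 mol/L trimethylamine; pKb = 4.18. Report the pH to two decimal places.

pH = 11.51

(CH3)3N + H2O ⇌ (CH3)3NH+ + OH-
Kb = 10^(−4.18) = 6.61 × 10^-5
From the ICE table, Kb = [OH-]²/(0.16 − [OH-]) = 6.61 × 10^-5.
Neglecting [OH-] in the denominator: [OH-] = √(6.61 × 10^-5 × 0.16) = 3.25 × 10^-3 M
pOH = −log(3.25 × 10^-3) = 2.49; pH = 14.00 − 2.49 = 11.51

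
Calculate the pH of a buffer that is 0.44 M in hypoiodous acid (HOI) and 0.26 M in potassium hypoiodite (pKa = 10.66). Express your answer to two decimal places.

pH = pKa + log([A⁻]/[HA]) = 10.66 + log(0.26/0.44)
pH = 10.66 + (-0.228) = 10.43

pH = 10.43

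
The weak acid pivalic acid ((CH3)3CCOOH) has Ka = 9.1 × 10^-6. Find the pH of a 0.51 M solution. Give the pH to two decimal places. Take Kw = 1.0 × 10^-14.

(CH3)3CCOOH ⇌ (CH3)3CCOO- + H+
Let x = [H+] at equilibrium. Ka = x²/(0.51 − x).
Assume x ≪ 0.51: x ≈ √(9.1 × 10^-6 × 0.51) = 2.15 × 10^-3 M
pH = −log[H+] = −log(2.15 × 10^-3) = 2.67

pH = 2.67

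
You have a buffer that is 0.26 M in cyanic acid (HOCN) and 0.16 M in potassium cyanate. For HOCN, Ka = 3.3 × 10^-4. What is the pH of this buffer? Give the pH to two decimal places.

pH = 3.27

pKa = −log(3.3 × 10^-4) = 3.481
Henderson–Hasselbalch: pH = pKa + log([OCN-]/[HOCN]) = 3.481 + log(0.16/0.26)
pH = 3.481 + (-0.211) = 3.27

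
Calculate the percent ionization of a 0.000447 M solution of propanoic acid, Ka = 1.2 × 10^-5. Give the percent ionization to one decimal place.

15.1%

CH3CH2COOH ⇌ CH3CH2COO- + H+; let x = [H+] at equilibrium.
Solve x² + 1.2e-05x − 5.36e-09 = 0 → x = 6.75 × 10^-5 M
Fraction ionized = 6.75 × 10^-5 / 0.000447 = 0.1510 → 15.1%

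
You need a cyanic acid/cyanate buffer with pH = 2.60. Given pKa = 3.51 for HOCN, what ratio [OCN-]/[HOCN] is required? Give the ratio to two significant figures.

pH = pKa + log(r) ⇒ log(r) = 2.60 − 3.51 = -0.91
r = [OCN-]/[HOCN] = 10^(-0.91) = 0.123

ratio = 0.12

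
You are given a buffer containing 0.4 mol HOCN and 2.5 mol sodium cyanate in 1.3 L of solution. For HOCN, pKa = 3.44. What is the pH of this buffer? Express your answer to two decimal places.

Using pH = pKa + log([base]/[acid]) with [base]/[acid] = 2.5/0.4:
pH = 3.44 + (+0.796) = 4.24

pH = 4.24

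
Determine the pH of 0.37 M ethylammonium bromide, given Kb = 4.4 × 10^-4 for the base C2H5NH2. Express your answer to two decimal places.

C2H5NH3+ is the conjugate acid of the weak base C2H5NH2.
Ka = Kw/Kb = 1.0×10^-14 / 4.4 × 10^-4 = 2.27 × 10^-11
Ka = [H+]²/(0.37 − [H+]) = 2.27 × 10^-11
Neglecting [H+] in the denominator: [H+] = √(2.27 × 10^-11 × 0.37) = 2.90 × 10^-6 M
([H+]/C₀ = 0.00078% < 5%, so the approximation holds.)
pH = −log(2.90 × 10^-6) = 5.54

pH = 5.54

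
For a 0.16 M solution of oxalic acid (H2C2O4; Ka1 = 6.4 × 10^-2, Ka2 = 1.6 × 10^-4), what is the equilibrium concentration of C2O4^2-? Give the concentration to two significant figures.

First ionization gives [H+] ≈ [HC2O4-] = 7.41 × 10^-2 M.
Second step: Ka2 = [H+][C2O4^2-]/[HC2O4-] ≈ [C2O4^2-] (since [H+] ≈ [HC2O4-]).
So [C2O4^2-] ≈ Ka2.

1.6 × 10^-4 M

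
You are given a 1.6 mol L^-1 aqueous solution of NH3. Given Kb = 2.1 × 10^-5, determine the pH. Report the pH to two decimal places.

pH = 11.76

NH3 + H2O ⇌ NH4+ + OH-
From the ICE table, Kb = [OH-]²/(1.6 − [OH-]) = 2.1 × 10^-5.
Since Kb ≪ C₀, [OH-] ≈ √(Kb·C₀) = 5.80 × 10^-3 M.
pOH = 2.24, so pH = 14.00 − pOH = 11.76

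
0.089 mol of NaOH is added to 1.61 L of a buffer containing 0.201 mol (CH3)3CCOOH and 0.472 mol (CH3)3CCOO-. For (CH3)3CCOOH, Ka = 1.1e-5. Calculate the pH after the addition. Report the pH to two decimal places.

After neutralization: n((CH3)3CCOOH) = 0.112 mol, n((CH3)3CCOO-) = 0.561 mol.
pKa = −log(1.1 × 10^-5) = 4.959
pH = pKa + log(n_(CH3)3CCOO-/n_(CH3)3CCOOH) = 4.959 + log(0.561/0.112) = 4.959 + (+0.700)

pH = 5.66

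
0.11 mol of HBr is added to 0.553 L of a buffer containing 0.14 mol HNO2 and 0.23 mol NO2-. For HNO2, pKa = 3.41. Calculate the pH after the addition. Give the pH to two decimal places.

pH = 3.09

Added H+ converts NO2- to HNO2: HNO2 → 0.25 mol, NO2- → 0.12 mol.
pH = pKa + log(n_NO2-/n_HNO2) = 3.41 + log(0.12/0.25) = 3.41 + (-0.319)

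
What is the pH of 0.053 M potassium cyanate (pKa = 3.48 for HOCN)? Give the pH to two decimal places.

OCN- is the conjugate base of the weak acid HOCN.
Ka = 10^(−3.48) = 3.31 × 10^-4
Kb = Kw/Ka = 1.0×10^-14 / 3.31 × 10^-4 = 3.02 × 10^-11
Kb = [OH-]²/(0.053 − [OH-]) = 3.02 × 10^-11
Neglecting [OH-] in the denominator: [OH-] = √(3.02 × 10^-11 × 0.053) = 1.27 × 10^-6 M
([OH-]/C₀ = 0.0024% < 5%, so the approximation holds.)
pOH = −log(1.27 × 10^-6) = 5.90; pH = 14.00 − 5.90 = 8.10

pH = 8.10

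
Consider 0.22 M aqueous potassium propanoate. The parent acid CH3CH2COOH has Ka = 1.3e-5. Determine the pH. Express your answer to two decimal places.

CH3CH2COO- is the conjugate base of the weak acid CH3CH2COOH.
Kb = Kw/Ka = 1.0×10^-14 / 1.3 × 10^-5 = 7.69 × 10^-10
From the ICE table, Kb = [OH-]²/(0.22 − [OH-]) = 7.69 × 10^-10.
Neglecting [OH-] in the denominator: [OH-] = √(7.69 × 10^-10 × 0.22) = 1.30 × 10^-5 M
([OH-]/C₀ = 0.0059% < 5%, so the approximation holds.)
pOH = −log(1.30 × 10^-5) = 4.89; pH = 14.00 − 4.89 = 9.11

pH = 9.11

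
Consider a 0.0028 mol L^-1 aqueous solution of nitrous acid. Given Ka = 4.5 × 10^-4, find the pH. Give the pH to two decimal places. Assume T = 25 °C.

pH = 3.04

HNO2 ⇌ NO2- + H+
Let x = [H+] at equilibrium. Ka = x²/(0.0028 − x).
Here C₀/Ka ≈ 6.22, so the small-x approximation fails. Use the quadratic:
x = (−Ka + √(Ka² + 4·Ka·C₀))/2 = 9.20 × 10^-4 M
pH = −log(9.20 × 10^-4) = 3.04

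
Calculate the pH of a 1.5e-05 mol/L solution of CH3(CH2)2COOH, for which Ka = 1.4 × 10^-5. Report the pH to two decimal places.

CH3(CH2)2COOH ⇌ CH3(CH2)2COO- + H+
From the ICE table, Ka = x²/(1.5e-05 − x) = 1.4 × 10^-5.
Here C₀/Ka ≈ 1.07, so the small-x approximation fails. Use the quadratic:
x = (−Ka + √(Ka² + 4·Ka·C₀))/2 = 9.09 × 10^-6 M
pH = −log(9.09 × 10^-6) = 5.04

pH = 5.04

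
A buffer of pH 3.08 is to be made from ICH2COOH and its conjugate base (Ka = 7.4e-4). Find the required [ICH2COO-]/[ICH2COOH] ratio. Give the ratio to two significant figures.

pKa = -log(7.4 × 10^-4) = 3.131
pH = pKa + log(r) ⇒ log(r) = 3.08 − 3.131 = -0.051
r = [ICH2COO-]/[ICH2COOH] = 10^(-0.051) = 0.889

ratio = 0.89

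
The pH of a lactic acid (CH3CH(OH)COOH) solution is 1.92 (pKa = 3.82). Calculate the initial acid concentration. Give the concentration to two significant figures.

[H+] = 10^(-1.92) = 1.20 × 10^-2 M = x
Ka = 10^(−3.82) = 1.51 × 10^-4
Ka = x²/(C₀ − x) ⇒ C₀ = x + x²/Ka
C₀ = 1.20 × 10^-2 + (1.20 × 10^-2)²/(1.51 × 10^-4) = 9.66 × 10^-1 M

C₀ = 9.7 × 10^-1 M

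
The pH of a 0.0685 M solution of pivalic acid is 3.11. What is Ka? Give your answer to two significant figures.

[H+] = 10^(-3.11) = 7.76 × 10^-4 M
At equilibrium [HA] = 0.0685 − 7.76 × 10^-4 = 6.77 × 10^-2 M
Ka = [H+][A-]/[HA] = (7.76 × 10^-4)² / 6.77 × 10^-2 = 8.9 × 10^-6

Ka = 8.9 × 10^-6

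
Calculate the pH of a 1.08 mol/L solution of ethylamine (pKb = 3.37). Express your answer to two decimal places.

C2H5NH2 + H2O ⇌ C2H5NH3+ + OH-
Kb = 10^(−3.37) = 4.27 × 10^-4
From the ICE table, Kb = [OH-]²/(1.08 − [OH-]) = 4.27 × 10^-4.
Assume [OH-] ≪ 1.08: [OH-] ≈ √(4.27 × 10^-4 × 1.08) = 2.15 × 10^-2 M
([OH-]/C₀ = 2% < 5%, so the approximation holds.)
pOH = 1.67, so pH = 14.00 − pOH = 12.33

pH = 12.33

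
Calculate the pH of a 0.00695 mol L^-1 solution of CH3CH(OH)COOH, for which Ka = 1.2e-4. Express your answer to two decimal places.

CH3CH(OH)COOH ⇌ CH3CH(OH)COO- + H+
From the ICE table, Ka = x²/(0.00695 − x) = 1.2 × 10^-4.
The 5% rule fails; solving x² + Ka·x − Ka·C₀ = 0 exactly:
x = [−0.00012 + √(0.00012² + 3.34e-06)]/2 = 8.55 × 10^-4 M
pH = −log[H+] = −log(8.55 × 10^-4) = 3.07

pH = 3.07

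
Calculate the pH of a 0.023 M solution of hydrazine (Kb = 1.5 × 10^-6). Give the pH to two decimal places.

pH = 10.27

N2H4 + H2O ⇌ N2H5+ + OH-
Kb = [OH-]²/(0.023 − [OH-]) = 1.5 × 10^-6
Assume [OH-] ≪ 0.023: [OH-] ≈ √(1.5 × 10^-6 × 0.023) = 1.86 × 10^-4 M
([OH-]/C₀ = 0.81% < 5%, so the approximation holds.)
pOH = 3.73, so pH = 14.00 − pOH = 10.27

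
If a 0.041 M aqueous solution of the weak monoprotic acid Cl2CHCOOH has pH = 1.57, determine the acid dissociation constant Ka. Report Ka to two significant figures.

Ka = 5.1 × 10^-2

[H+] = 10^(-1.57) = 2.69 × 10^-2 M
At equilibrium [HA] = 0.041 − 2.69 × 10^-2 = 1.41 × 10^-2 M
Ka = [H+][A-]/[HA] = (2.69 × 10^-2)² / 1.41 × 10^-2 = 5.1 × 10^-2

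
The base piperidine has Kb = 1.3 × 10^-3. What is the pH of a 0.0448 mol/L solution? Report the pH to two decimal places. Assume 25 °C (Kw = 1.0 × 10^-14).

C5H10NH + H2O ⇌ C5H10NH2+ + OH-
From the ICE table, Kb = x²/(0.0448 − x) = 1.3 × 10^-3.
The 5% rule fails; solving x² + Kb·x − Kb·C₀ = 0 exactly:
x = [−0.0013 + √(0.0013² + 0.000233)]/2 = 7.01 × 10^-3 M
pOH = 2.15, so pH = 14.00 − pOH = 11.85

pH = 11.85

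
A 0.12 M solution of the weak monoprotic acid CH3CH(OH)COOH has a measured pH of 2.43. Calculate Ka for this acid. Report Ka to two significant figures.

[H+] = 10^(-2.43) = 3.72 × 10^-3 M
At equilibrium [HA] = 0.12 − 3.72 × 10^-3 = 1.16 × 10^-1 M
Ka = [H+][A-]/[HA] = (3.72 × 10^-3)² / 1.16 × 10^-1 = 1.2 × 10^-4

Ka = 1.2 × 10^-4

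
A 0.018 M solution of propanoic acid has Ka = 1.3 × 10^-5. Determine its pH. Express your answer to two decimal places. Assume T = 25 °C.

pH = 3.32

CH3CH2COOH ⇌ CH3CH2COO- + H+
Ka = x²/(0.018 − x) = 1.3 × 10^-5
Since Ka ≪ C₀, x ≈ √(Ka·C₀) = 4.84 × 10^-4 M.
(x/C₀ = 2.7% < 5%, so the approximation holds.)
pH = −log[H+] = −log(4.84 × 10^-4) = 3.32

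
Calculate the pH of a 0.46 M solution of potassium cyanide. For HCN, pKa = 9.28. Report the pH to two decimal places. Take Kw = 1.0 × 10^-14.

pH = 11.47

CN- is the conjugate base of the weak acid HCN.
Ka = 10^(−9.28) = 5.25 × 10^-10
Kb = Kw/Ka = 1.0×10^-14 / 5.25 × 10^-10 = 1.90 × 10^-5
Kb = x²/(0.46 − x) = 1.90 × 10^-5
Since Kb ≪ C₀, x ≈ √(Kb·C₀) = 2.96 × 10^-3 M.
pOH = −log(2.96 × 10^-3) = 2.53; pH = 14.00 − 2.53 = 11.47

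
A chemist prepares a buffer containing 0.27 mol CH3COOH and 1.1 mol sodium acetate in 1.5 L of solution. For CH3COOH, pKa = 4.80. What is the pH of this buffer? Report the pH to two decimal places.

pH = 5.41

Using pH = pKa + log([base]/[acid]) with [base]/[acid] = 1.1/0.27:
pH = 4.80 + (+0.610) = 5.41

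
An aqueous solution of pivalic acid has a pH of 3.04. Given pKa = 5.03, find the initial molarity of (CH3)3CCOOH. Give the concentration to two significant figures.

C₀ = 9.0 × 10^-2 M

[H+] = 10^(-3.04) = 9.12 × 10^-4 M = x
Ka = 10^(−5.03) = 9.33 × 10^-6
Ka = x²/(C₀ − x) ⇒ C₀ = x + x²/Ka
C₀ = 9.12 × 10^-4 + (9.12 × 10^-4)²/(9.33 × 10^-6) = 9.01 × 10^-2 M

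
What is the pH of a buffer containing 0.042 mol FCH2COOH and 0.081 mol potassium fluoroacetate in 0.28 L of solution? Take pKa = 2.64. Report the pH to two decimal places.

pH = 2.93

Henderson–Hasselbalch: pH = pKa + log([FCH2COO-]/[FCH2COOH]) = 2.64 + log(0.081/0.042)
pH = 2.64 + (+0.285) = 2.93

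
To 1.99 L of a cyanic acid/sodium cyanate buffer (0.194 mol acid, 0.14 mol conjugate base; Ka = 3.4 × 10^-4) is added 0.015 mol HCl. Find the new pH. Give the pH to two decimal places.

Added H+ converts OCN- to HOCN: HOCN → 0.209 mol, OCN- → 0.125 mol.
pKa = −log(3.4 × 10^-4) = 3.469
pH = pKa + log([A⁻]/[HA]) = 3.469 + log(0.125/0.209) = 3.469 -0.223

pH = 3.25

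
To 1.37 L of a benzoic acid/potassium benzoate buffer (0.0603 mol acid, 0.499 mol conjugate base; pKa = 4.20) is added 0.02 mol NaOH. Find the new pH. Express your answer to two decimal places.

OH- converts C6H5COOH to C6H5COO-: C6H5COOH → 0.0403 mol, C6H5COO- → 0.519 mol.
pH = pKa + log([A⁻]/[HA]) = 4.20 + log(0.519/0.0403) = 4.20 +1.110

pH = 5.31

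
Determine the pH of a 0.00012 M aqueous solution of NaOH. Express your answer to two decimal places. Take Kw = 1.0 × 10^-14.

pH = 10.08

NaOH is a strong base; [OH-] = 0.00012 M.
pOH = -log(0.00012) = 3.92
pH = 14.00 - 3.92 = 10.08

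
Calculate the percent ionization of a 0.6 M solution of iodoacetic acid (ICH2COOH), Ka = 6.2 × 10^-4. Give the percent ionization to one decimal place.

ICH2COOH ⇌ ICH2COO- + H+; let x = [H+] at equilibrium.
x ≈ √(Ka·C₀) = √(6.2 × 10^-4 × 0.6) = 1.93 × 10^-2 M
% ionization = x/C₀ × 100% = 1.93 × 10^-2/0.6 × 100% = 3.2%

3.2%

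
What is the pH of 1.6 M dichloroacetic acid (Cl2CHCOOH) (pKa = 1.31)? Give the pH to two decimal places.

pH = 0.59

Cl2CHCOOH ⇌ Cl2CHCOO- + H+
Ka = 10^(−1.31) = 4.90 × 10^-2
From the ICE table, Ka = [H+]²/(1.6 − [H+]) = 4.90 × 10^-2.
[H+] is not negligible relative to C₀; solve [H+]² + 0.049·[H+] − 0.0784 = 0.
[H+] = (−Ka + √(Ka² + 4·Ka·C₀))/2 = 2.57 × 10^-1 M
pH = −log[H+] = −log(2.57 × 10^-1) = 0.59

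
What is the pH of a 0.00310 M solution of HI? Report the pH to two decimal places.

HI is a strong acid and dissociates completely, so [H+] = 0.00310 M.
pH = -log(0.0031) = 2.51

pH = 2.51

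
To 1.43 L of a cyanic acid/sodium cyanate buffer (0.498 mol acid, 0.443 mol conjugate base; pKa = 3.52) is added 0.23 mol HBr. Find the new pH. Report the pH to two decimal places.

After neutralization: n(HOCN) = 0.728 mol, n(OCN-) = 0.213 mol.
Henderson–Hasselbalch with mole ratio 0.213/0.728: pH = 3.52 + (-0.534)

pH = 2.99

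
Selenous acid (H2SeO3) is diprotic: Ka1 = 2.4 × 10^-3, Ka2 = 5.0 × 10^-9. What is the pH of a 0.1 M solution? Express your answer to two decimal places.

Since Ka1 ≫ Ka2, the first ionization dominates [H+].
Ka1 = x²/(0.1 − x) = 2.4 × 10^-3
Solving the quadratic: x = (−Ka1 + √(Ka1² + 4·Ka1·C₀))/2 = 1.43 × 10^-2 M
pH = −log(1.43 × 10^-2) = 1.84

pH = 1.84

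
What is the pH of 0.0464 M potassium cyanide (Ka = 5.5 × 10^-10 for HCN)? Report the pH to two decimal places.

CN- is the conjugate base of the weak acid HCN.
Kb = Kw/Ka = 1.0×10^-14 / 5.5 × 10^-10 = 1.82 × 10^-5
Kb = x²/(0.0464 − x) = 1.82 × 10^-5
Since Kb ≪ C₀, x ≈ √(Kb·C₀) = 9.19 × 10^-4 M.
(x/C₀ = 2% < 5%, so the approximation holds.)
pOH = −log(9.19 × 10^-4) = 3.04; pH = 14.00 − 3.04 = 10.96

pH = 10.96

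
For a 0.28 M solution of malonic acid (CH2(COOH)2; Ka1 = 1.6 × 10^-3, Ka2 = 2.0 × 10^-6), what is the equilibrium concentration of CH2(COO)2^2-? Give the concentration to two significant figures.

2.0 × 10^-6 M

First ionization gives [H+] ≈ [CH2(COOH)COO-] = 2.04 × 10^-2 M.
Second step: Ka2 = [H+][CH2(COO)2^2-]/[CH2(COOH)COO-] ≈ [CH2(COO)2^2-] (since [H+] ≈ [CH2(COOH)COO-]).
So [CH2(COO)2^2-] ≈ Ka2.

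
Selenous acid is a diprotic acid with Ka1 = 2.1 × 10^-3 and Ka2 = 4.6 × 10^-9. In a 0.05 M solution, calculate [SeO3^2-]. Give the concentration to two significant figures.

First ionization gives [H+] ≈ [HSeO3-] = 9.25 × 10^-3 M.
Second step: Ka2 = [H+][SeO3^2-]/[HSeO3-] ≈ [SeO3^2-] (since [H+] ≈ [HSeO3-]).
So [SeO3^2-] ≈ Ka2.

4.6 × 10^-9 M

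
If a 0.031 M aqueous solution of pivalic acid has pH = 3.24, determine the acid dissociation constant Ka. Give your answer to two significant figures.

Ka = 1.1 × 10^-5

[H+] = 10^(-3.24) = 5.75 × 10^-4 M
At equilibrium [HA] = 0.031 − 5.75 × 10^-4 = 3.04 × 10^-2 M
Ka = [H+][A-]/[HA] = (5.75 × 10^-4)² / 3.04 × 10^-2 = 1.1 × 10^-5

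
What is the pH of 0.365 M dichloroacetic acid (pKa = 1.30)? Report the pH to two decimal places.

pH = 0.95

Cl2CHCOOH ⇌ Cl2CHCOO- + H+
Ka = 10^(−1.30) = 5.01 × 10^-2
Ka = [H+]²/(0.365 − [H+]) = 5.01 × 10^-2
Here C₀/Ka ≈ 7.29, so the small-[H+] approximation fails. Use the quadratic:
[H+] = [−0.0501 + √(0.0501² + 0.0731)]/2 = 1.12 × 10^-1 M
pH = −log(1.12 × 10^-1) = 0.95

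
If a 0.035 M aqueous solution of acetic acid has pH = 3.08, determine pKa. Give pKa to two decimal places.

pKa = 4.69

[H+] = 10^(-3.08) = 8.32 × 10^-4 M
At equilibrium [HA] = 0.035 − 8.32 × 10^-4 = 3.42 × 10^-2 M
Ka = [H+][A-]/[HA] = (8.32 × 10^-4)² / 3.42 × 10^-2 = 2.02 × 10^-5
pKa = -log(2.02 × 10^-5) = 4.69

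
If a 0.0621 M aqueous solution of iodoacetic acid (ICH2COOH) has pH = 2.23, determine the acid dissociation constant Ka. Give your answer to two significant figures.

Ka = 6.2 × 10^-4

[H+] = 10^(-2.23) = 5.89 × 10^-3 M
At equilibrium [HA] = 0.0621 − 5.89 × 10^-3 = 5.62 × 10^-2 M
Ka = [H+][A-]/[HA] = (5.89 × 10^-3)² / 5.62 × 10^-2 = 6.2 × 10^-4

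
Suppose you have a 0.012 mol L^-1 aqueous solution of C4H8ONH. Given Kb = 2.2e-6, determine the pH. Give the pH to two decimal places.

pH = 10.21

C4H8ONH + H2O ⇌ C4H8ONH2+ + OH-
From the ICE table, Kb = [OH-]²/(0.012 − [OH-]) = 2.2 × 10^-6.
Neglecting [OH-] in the denominator: [OH-] = √(2.2 × 10^-6 × 0.012) = 1.62 × 10^-4 M
([OH-]/C₀ = 1.4% < 5%, so the approximation holds.)
pOH = −log(1.62 × 10^-4) = 3.79; pH = 14.00 − 3.79 = 10.21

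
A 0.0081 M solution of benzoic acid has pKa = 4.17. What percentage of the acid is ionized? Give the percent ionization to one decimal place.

8.7%

C6H5COOH ⇌ C6H5COO- + H+; let x = [H+] at equilibrium.
Ka = 10^(−4.17) = 6.76 × 10^-5
Solve x² + 6.76e-05x − 5.48e-07 = 0 → x = 7.07 × 10^-4 M
Fraction ionized = 7.07 × 10^-4 / 0.0081 = 0.0873 → 8.7%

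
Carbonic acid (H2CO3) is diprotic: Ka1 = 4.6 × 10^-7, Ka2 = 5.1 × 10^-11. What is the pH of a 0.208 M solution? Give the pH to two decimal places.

pH = 3.51

Since Ka1 ≫ Ka2, the first ionization dominates [H+].
Ka1 = x²/(0.208 − x) = 4.6 × 10^-7
x ≈ √(4.6 × 10^-7 × 0.208) = 3.09 × 10^-4 M
pH = −log(3.09 × 10^-4) = 3.51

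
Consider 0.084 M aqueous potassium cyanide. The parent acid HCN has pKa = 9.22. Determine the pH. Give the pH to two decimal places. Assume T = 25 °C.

CN- is the conjugate base of the weak acid HCN.
Ka = 10^(−9.22) = 6.03 × 10^-10
Kb = Kw/Ka = 1.0×10^-14 / 6.03 × 10^-10 = 1.66 × 10^-5
From the ICE table, Kb = [OH-]²/(0.084 − [OH-]) = 1.66 × 10^-5.
Since Kb ≪ C₀, [OH-] ≈ √(Kb·C₀) = 1.18 × 10^-3 M.
pOH = −log(1.18 × 10^-3) = 2.93; pH = 14.00 − 2.93 = 11.07

pH = 11.07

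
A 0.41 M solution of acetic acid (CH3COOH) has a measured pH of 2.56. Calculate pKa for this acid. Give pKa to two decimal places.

[H+] = 10^(-2.56) = 2.75 × 10^-3 M
At equilibrium [HA] = 0.41 − 2.75 × 10^-3 = 4.07 × 10^-1 M
Ka = [H+][A-]/[HA] = (2.75 × 10^-3)² / 4.07 × 10^-1 = 1.86 × 10^-5
pKa = -log(1.86 × 10^-5) = 4.73

pKa = 4.73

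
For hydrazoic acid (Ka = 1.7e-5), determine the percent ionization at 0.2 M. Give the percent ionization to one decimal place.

HN3 ⇌ N3- + H+; let x = [H+] at equilibrium.
x ≈ √(Ka·C₀) = √(1.7 × 10^-5 × 0.2) = 1.84 × 10^-3 M
Fraction ionized = 1.84 × 10^-3 / 0.2 = 0.0092 → 0.9%

0.9%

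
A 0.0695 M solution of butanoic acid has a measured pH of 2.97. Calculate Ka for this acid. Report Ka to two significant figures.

Ka = 1.7 × 10^-5

[H+] = 10^(-2.97) = 1.07 × 10^-3 M
At equilibrium [HA] = 0.0695 − 1.07 × 10^-3 = 6.84 × 10^-2 M
Ka = [H+][A-]/[HA] = (1.07 × 10^-3)² / 6.84 × 10^-2 = 1.7 × 10^-5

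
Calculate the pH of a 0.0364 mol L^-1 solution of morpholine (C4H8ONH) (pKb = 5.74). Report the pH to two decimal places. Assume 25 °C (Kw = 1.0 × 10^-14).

pH = 10.41

C4H8ONH + H2O ⇌ C4H8ONH2+ + OH-
Kb = 10^(−5.74) = 1.82 × 10^-6
Let x = [OH-] at equilibrium. Kb = x²/(0.0364 − x).
Since Kb ≪ C₀, x ≈ √(Kb·C₀) = 2.57 × 10^-4 M.
(x/C₀ = 0.71% < 5%, so the approximation holds.)
pOH = −log(2.57 × 10^-4) = 3.59; pH = 14.00 − 3.59 = 10.41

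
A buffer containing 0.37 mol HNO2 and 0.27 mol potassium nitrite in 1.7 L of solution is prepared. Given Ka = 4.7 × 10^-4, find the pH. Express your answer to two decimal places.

pH = 3.19

pKa = −log(4.7 × 10^-4) = 3.328
pH = pKa + log([A⁻]/[HA]) = 3.328 + log(0.27/0.37)
pH = 3.328 + (-0.137) = 3.19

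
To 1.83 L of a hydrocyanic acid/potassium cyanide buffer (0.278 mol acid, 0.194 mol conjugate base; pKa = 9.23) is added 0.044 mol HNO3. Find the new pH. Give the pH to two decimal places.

After neutralization: n(HCN) = 0.322 mol, n(CN-) = 0.15 mol.
pH = pKa + log(n_CN-/n_HCN) = 9.23 + log(0.15/0.322) = 9.23 + (-0.332)

pH = 8.90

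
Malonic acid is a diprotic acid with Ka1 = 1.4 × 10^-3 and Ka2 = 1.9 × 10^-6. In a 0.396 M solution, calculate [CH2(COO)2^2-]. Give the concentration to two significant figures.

1.9 × 10^-6 M

First ionization gives [H+] ≈ [CH2(COOH)COO-] = 2.29 × 10^-2 M.
Second step: Ka2 = [H+][CH2(COO)2^2-]/[CH2(COOH)COO-] ≈ [CH2(COO)2^2-] (since [H+] ≈ [CH2(COOH)COO-]).
So [CH2(COO)2^2-] ≈ Ka2.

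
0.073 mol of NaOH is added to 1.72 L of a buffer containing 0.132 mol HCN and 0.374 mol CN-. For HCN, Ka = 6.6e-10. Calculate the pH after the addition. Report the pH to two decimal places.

After neutralization: n(HCN) = 0.059 mol, n(CN-) = 0.447 mol.
pKa = −log(6.6 × 10^-10) = 9.180
pH = pKa + log([A⁻]/[HA]) = 9.180 + log(0.447/0.059) = 9.180 +0.879

pH = 10.06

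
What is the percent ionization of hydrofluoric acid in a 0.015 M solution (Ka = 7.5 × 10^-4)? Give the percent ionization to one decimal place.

20.0%

HF ⇌ F- + H+; let x = [H+] at equilibrium.
Solve x² + 0.00075x − 1.12e-05 = 0 → x = 3.00 × 10^-3 M
% ionization = x/C₀ × 100% = 3.00 × 10^-3/0.015 × 100% = 20.0%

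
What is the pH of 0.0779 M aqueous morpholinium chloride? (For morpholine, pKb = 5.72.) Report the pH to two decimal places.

C4H8ONH2+ is the conjugate acid of the weak base C4H8ONH.
Kb = 10^(−5.72) = 1.91 × 10^-6
Ka = Kw/Kb = 1.0×10^-14 / 1.91 × 10^-6 = 5.24 × 10^-9
Ka = [H+]²/(0.0779 − [H+]) = 5.24 × 10^-9
Since Ka ≪ C₀, [H+] ≈ √(Ka·C₀) = 2.02 × 10^-5 M.
pH = −log(2.02 × 10^-5) = 4.69

pH = 4.69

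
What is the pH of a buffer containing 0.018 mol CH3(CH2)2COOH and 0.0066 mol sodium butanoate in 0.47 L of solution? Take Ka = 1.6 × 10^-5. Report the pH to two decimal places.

pH = 4.36

pKa = −log(1.6 × 10^-5) = 4.796
Henderson–Hasselbalch: pH = pKa + log([CH3(CH2)2COO-]/[CH3(CH2)2COOH]) = 4.796 + log(0.0066/0.018)
pH = 4.796 + (-0.436) = 4.36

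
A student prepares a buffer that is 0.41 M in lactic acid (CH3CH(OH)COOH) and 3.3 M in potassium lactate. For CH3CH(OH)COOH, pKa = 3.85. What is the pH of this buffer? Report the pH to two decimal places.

pH = pKa + log([A⁻]/[HA]) = 3.85 + log(3.3/0.41)
pH = 3.85 + (+0.906) = 4.76

pH = 4.76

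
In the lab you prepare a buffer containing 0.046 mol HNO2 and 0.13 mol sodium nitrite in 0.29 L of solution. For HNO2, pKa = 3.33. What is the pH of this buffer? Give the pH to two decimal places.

pH = 3.78

Henderson–Hasselbalch: pH = pKa + log([NO2-]/[HNO2]) = 3.33 + log(0.13/0.046)
pH = 3.33 + (+0.451) = 3.78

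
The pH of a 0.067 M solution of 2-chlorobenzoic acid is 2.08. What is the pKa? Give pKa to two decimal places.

[H+] = 10^(-2.08) = 8.32 × 10^-3 M
At equilibrium [HA] = 0.067 − 8.32 × 10^-3 = 5.87 × 10^-2 M
Ka = [H+][A-]/[HA] = (8.32 × 10^-3)² / 5.87 × 10^-2 = 1.18 × 10^-3
pKa = -log(1.18 × 10^-3) = 2.93

pKa = 2.93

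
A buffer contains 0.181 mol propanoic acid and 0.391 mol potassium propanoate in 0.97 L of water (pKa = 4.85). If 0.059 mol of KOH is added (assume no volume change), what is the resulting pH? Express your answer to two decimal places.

After neutralization: n(CH3CH2COOH) = 0.122 mol, n(CH3CH2COO-) = 0.45 mol.
pH = pKa + log([A⁻]/[HA]) = 4.85 + log(0.45/0.122) = 4.85 +0.567

pH = 5.42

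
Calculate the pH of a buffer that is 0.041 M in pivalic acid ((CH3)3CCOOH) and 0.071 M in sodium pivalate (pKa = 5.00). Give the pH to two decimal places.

Using pH = pKa + log([base]/[acid]) with [base]/[acid] = 0.071/0.041:
pH = 5.00 + (+0.238) = 5.24

pH = 5.24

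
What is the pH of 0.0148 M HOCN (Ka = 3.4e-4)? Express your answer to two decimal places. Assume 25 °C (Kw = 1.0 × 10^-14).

HOCN ⇌ OCN- + H+
Ka = x²/(0.0148 − x) = 3.4 × 10^-4
x is not negligible relative to C₀; solve x² + 0.00034·x − 5.03e-06 = 0.
x = [−0.00034 + √(0.00034² + 2.01e-05)]/2 = 2.08 × 10^-3 M
pH = −log(2.08 × 10^-3) = 2.68

pH = 2.68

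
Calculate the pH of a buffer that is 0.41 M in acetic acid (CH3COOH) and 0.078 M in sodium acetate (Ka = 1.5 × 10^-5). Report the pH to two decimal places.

pKa = −log(1.5 × 10^-5) = 4.824
pH = pKa + log([A⁻]/[HA]) = 4.824 + log(0.078/0.41)
pH = 4.824 + (-0.721) = 4.10

pH = 4.10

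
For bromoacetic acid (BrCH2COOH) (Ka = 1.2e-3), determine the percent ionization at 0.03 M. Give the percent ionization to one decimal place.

18.1%

BrCH2COOH ⇌ BrCH2COO- + H+; let x = [H+] at equilibrium.
Ka = x²/(C₀ − x); solving the quadratic gives x = 5.43 × 10^-3 M.
Fraction ionized = 5.43 × 10^-3 / 0.03 = 0.1810 → 18.1%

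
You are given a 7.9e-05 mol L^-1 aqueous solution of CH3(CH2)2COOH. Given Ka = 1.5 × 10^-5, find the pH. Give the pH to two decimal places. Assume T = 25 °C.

CH3(CH2)2COOH ⇌ CH3(CH2)2COO- + H+
Ka = x²/(7.9e-05 − x) = 1.5 × 10^-5
The 5% rule fails; solving x² + Ka·x − Ka·C₀ = 0 exactly:
x = (−Ka + √(Ka² + 4·Ka·C₀))/2 = 2.77 × 10^-5 M
pH = −log(2.77 × 10^-5) = 4.56

pH = 4.56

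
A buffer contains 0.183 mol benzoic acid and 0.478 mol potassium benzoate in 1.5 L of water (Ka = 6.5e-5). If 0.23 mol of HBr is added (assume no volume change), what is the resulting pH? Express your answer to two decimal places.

After neutralization: n(C6H5COOH) = 0.413 mol, n(C6H5COO-) = 0.248 mol.
pKa = −log(6.5 × 10^-5) = 4.187
pH = pKa + log([A⁻]/[HA]) = 4.187 + log(0.248/0.413) = 4.187 -0.221

pH = 3.97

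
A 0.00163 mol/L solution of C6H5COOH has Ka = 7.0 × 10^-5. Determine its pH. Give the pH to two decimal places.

pH = 3.52

C6H5COOH ⇌ C6H5COO- + H+
Ka = [H+]²/(0.00163 − [H+]) = 7.0 × 10^-5
The 5% rule fails; solving [H+]² + Ka·[H+] − Ka·C₀ = 0 exactly:
[H+] = (−Ka + √(Ka² + 4·Ka·C₀))/2 = 3.05 × 10^-4 M
pH = −log[H+] = −log(3.05 × 10^-4) = 3.52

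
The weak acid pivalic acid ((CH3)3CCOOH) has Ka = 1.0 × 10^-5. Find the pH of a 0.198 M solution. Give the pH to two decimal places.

(CH3)3CCOOH ⇌ (CH3)3CCOO- + H+
Ka = [H+]²/(0.198 − [H+]) = 1.0 × 10^-5
Since Ka ≪ C₀, [H+] ≈ √(Ka·C₀) = 1.41 × 10^-3 M.
pH = −log(1.41 × 10^-3) = 2.85

pH = 2.85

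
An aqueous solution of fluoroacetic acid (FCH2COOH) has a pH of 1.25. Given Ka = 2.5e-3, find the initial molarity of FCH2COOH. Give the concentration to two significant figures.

C₀ = 1.3 M

[H+] = 10^(-1.25) = 5.62 × 10^-2 M = x
Ka = x²/(C₀ − x) ⇒ C₀ = x + x²/Ka
C₀ = 5.62 × 10^-2 + (5.62 × 10^-2)²/(2.5 × 10^-3) = 1.32 M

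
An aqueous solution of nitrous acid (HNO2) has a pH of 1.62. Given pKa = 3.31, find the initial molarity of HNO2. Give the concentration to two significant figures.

C₀ = 1.2 M

[H+] = 10^(-1.62) = 2.40 × 10^-2 M = x
Ka = 10^(−3.31) = 4.90 × 10^-4
Ka = x²/(C₀ − x) ⇒ C₀ = x + x²/Ka
C₀ = 2.40 × 10^-2 + (2.40 × 10^-2)²/(4.90 × 10^-4) = 1.20 M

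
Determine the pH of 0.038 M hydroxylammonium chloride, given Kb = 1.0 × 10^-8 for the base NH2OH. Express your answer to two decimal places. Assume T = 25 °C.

NH3OH+ is the conjugate acid of the weak base NH2OH.
Ka = Kw/Kb = 1.0×10^-14 / 1.0 × 10^-8 = 1.00 × 10^-6
Ka = [H+]²/(0.038 − [H+]) = 1.00 × 10^-6
Neglecting [H+] in the denominator: [H+] = √(1.00 × 10^-6 × 0.038) = 1.95 × 10^-4 M
pH = −log[H+] = −log(1.95 × 10^-4) = 3.71

pH = 3.71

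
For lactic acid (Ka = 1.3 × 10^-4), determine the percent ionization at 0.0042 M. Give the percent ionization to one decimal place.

16.1%

CH3CH(OH)COOH ⇌ CH3CH(OH)COO- + H+; let x = [H+] at equilibrium.
Solve x² + 0.00013x − 5.46e-07 = 0 → x = 6.77 × 10^-4 M
Fraction ionized = 6.77 × 10^-4 / 0.0042 = 0.1612 → 16.1%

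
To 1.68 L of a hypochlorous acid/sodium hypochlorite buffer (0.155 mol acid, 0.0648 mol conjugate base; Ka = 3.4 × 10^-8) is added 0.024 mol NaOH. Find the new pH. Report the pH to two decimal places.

After neutralization: n(HOCl) = 0.131 mol, n(OCl-) = 0.0888 mol.
pKa = −log(3.4 × 10^-8) = 7.469
pH = pKa + log([A⁻]/[HA]) = 7.469 + log(0.0888/0.131) = 7.469 -0.169

pH = 7.30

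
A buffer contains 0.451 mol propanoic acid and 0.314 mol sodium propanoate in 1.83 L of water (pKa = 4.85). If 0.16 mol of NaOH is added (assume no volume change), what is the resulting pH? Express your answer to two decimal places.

pH = 5.06

OH- converts CH3CH2COOH to CH3CH2COO-: CH3CH2COOH → 0.291 mol, CH3CH2COO- → 0.474 mol.
pH = pKa + log([A⁻]/[HA]) = 4.85 + log(0.474/0.291) = 4.85 +0.212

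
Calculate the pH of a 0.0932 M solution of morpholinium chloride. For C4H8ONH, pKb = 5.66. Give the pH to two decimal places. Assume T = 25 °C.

pH = 4.69

C4H8ONH2+ is the conjugate acid of the weak base C4H8ONH.
Kb = 10^(−5.66) = 2.19 × 10^-6
Ka = Kw/Kb = 1.0×10^-14 / 2.19 × 10^-6 = 4.57 × 10^-9
Ka = [H+]²/(0.0932 − [H+]) = 4.57 × 10^-9
Assume [H+] ≪ 0.0932: [H+] ≈ √(4.57 × 10^-9 × 0.0932) = 2.06 × 10^-5 M
([H+]/C₀ = 0.022% < 5%, so the approximation holds.)
pH = −log(2.06 × 10^-5) = 4.69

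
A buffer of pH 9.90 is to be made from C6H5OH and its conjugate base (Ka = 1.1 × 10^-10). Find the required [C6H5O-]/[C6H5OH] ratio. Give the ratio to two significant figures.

ratio = 0.87

pKa = -log(1.1 × 10^-10) = 9.959
pH = pKa + log(r) ⇒ log(r) = 9.90 − 9.959 = -0.059
r = [C6H5O-]/[C6H5OH] = 10^(-0.059) = 0.873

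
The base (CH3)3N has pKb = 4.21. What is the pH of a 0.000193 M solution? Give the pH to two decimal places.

(CH3)3N + H2O ⇌ (CH3)3NH+ + OH-
Kb = 10^(−4.21) = 6.17 × 10^-5
From the ICE table, Kb = [OH-]²/(0.000193 − [OH-]) = 6.17 × 10^-5.
Here C₀/Kb ≈ 3.13, so the small-[OH-] approximation fails. Use the quadratic:
[OH-] = [−6.17e-05 + √(6.17e-05² + 4.76e-08)]/2 = 8.26 × 10^-5 M
pOH = −log(8.26 × 10^-5) = 4.08; pH = 14.00 − 4.08 = 9.92

pH = 9.92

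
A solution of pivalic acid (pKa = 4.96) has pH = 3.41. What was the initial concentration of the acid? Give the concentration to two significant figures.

C₀ = 1.4 × 10^-2 M

[H+] = 10^(-3.41) = 3.89 × 10^-4 M = x
Ka = 10^(−4.96) = 1.10 × 10^-5
Ka = x²/(C₀ − x) ⇒ C₀ = x + x²/Ka
C₀ = 3.89 × 10^-4 + (3.89 × 10^-4)²/(1.10 × 10^-5) = 1.41 × 10^-2 M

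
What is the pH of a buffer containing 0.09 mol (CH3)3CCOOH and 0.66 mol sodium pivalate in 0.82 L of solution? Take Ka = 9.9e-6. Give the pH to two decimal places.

pKa = −log(9.9 × 10^-6) = 5.004
Using pH = pKa + log([base]/[acid]) with [base]/[acid] = 0.66/0.09:
pH = 5.004 + (+0.865) = 5.87

pH = 5.87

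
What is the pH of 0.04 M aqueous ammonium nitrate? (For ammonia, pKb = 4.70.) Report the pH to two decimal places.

NH4+ is the conjugate acid of the weak base NH3.
Kb = 10^(−4.70) = 2.00 × 10^-5
Ka = Kw/Kb = 1.0×10^-14 / 2.00 × 10^-5 = 5.00 × 10^-10
Let x = [H+] at equilibrium. Ka = x²/(0.04 − x).
Since Ka ≪ C₀, x ≈ √(Ka·C₀) = 4.47 × 10^-6 M.
pH = −log(4.47 × 10^-6) = 5.35

pH = 5.35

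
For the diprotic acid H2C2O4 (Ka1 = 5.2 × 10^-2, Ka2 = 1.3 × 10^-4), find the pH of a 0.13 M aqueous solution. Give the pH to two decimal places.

Since Ka1 ≫ Ka2, the first ionization dominates [H+].
Ka1 = x²/(0.13 − x) = 5.2 × 10^-2
Solving the quadratic: x = (−Ka1 + √(Ka1² + 4·Ka1·C₀))/2 = 6.02 × 10^-2 M
pH = −log(6.02 × 10^-2) = 1.22

pH = 1.22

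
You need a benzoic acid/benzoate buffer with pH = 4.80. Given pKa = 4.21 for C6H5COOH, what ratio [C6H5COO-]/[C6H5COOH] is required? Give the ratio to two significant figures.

pH = pKa + log(r) ⇒ log(r) = 4.80 − 4.21 = +0.59
r = [C6H5COO-]/[C6H5COOH] = 10^(+0.59) = 3.89

ratio = 3.9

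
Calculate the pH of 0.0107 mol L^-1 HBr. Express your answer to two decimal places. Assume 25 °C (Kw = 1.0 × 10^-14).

HBr is a strong acid and dissociates completely, so [H+] = 0.0107 M.
pH = -log(0.0107) = 1.97

pH = 1.97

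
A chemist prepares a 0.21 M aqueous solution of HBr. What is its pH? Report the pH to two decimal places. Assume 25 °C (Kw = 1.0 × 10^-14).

pH = 0.68

HBr is a strong acid and dissociates completely, so [H+] = 0.21 M.
pH = -log(0.21) = 0.68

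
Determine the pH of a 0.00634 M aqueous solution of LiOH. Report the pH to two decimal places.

pH = 11.80

LiOH is a strong base; [OH-] = 0.00634 M.
pOH = -log(0.00634) = 2.20
pH = 14.00 - 2.20 = 11.80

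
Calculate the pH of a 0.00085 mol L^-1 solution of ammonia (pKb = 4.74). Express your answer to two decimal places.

NH3 + H2O ⇌ NH4+ + OH-
Kb = 10^(−4.74) = 1.82 × 10^-5
From the ICE table, Kb = x²/(0.00085 − x) = 1.82 × 10^-5.
The 5% rule fails; solving x² + Kb·x − Kb·C₀ = 0 exactly:
x = (−Kb + √(Kb² + 4·Kb·C₀))/2 = 1.16 × 10^-4 M
pOH = −log(1.16 × 10^-4) = 3.94; pH = 14.00 − 3.94 = 10.06

pH = 10.06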